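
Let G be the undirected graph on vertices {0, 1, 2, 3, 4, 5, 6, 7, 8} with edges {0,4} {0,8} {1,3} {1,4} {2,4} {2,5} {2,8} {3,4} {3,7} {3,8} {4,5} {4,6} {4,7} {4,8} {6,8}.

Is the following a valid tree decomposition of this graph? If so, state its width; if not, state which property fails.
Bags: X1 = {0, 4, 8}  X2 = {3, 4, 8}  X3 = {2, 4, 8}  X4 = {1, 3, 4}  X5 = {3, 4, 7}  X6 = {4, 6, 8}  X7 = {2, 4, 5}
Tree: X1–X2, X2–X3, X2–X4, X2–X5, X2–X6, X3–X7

Yes; width 2.

Every vertex of G appears in some bag (union = {0, 1, 2, 3, 4, 5, 6, 7, 8}); every edge is covered by a bag; and for each vertex v the set of bags containing v is connected in the bag tree. The decomposition is therefore valid. The largest bag has 3 vertices, so the width is 2.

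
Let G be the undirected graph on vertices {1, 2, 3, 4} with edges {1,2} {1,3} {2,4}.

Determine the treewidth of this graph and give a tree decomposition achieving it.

Treewidth 1.
Bags: B1 = {1, 3}  B2 = {1, 2}  B3 = {2, 4}
Tree: B1–B2, B2–B3

The largest bag has 2 vertices, giving width 1; this decomposition certifies tw(G) ≤ 1. Since G has at least one edge (e.g. 3–1), it is not an edgeless graph, so tw(G) ≥ 1. Therefore the treewidth is 1.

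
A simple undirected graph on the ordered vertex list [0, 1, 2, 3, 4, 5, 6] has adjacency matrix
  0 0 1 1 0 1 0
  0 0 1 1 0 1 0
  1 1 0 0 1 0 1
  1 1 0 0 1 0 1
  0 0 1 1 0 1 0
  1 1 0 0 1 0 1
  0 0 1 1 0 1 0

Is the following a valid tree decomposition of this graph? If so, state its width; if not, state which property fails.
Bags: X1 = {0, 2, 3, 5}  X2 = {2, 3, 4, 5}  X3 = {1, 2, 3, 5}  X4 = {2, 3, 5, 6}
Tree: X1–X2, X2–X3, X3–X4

Vertex coverage: the bags together contain {0, 1, 2, 3, 4, 5, 6}, the full vertex set. Edge coverage: each edge of G has both endpoints in at least one bag. Running intersection: for every vertex, the bags containing it form a connected subtree. All three properties hold, so this is a valid tree decomposition of width max|bag| − 1 = 3, and hence tw(G) ≤ 3.

Yes; width 3.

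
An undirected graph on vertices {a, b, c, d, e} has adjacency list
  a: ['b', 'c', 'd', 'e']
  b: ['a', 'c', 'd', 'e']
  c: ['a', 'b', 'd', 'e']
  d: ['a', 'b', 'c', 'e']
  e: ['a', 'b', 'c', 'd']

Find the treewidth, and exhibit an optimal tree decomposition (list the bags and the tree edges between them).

Treewidth 4.
Bags: B1 = {a, b, c, d, e}
Tree: (single bag)

With just one bag of size 5, the width is 5 − 1 = 4, so tw(G) ≤ 4. Conversely, {a, b, c, d, e} is a clique of size 5, and the vertices of any clique must share a bag in every tree decomposition; so some bag has ≥ 5 vertices and tw(G) ≥ 4. Therefore the treewidth is 4.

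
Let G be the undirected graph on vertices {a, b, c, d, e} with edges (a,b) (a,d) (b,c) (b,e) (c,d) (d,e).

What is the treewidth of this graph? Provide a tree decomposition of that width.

The largest bag has 3 vertices, giving width 2; this decomposition certifies tw(G) ≤ 2. For the lower bound, G contains the cycle d–a–b–e–d, so G is not a forest; only forests have treewidth ≤ 1, hence tw(G) ≥ 2. Combining the bounds, tw(G) = 2.

Treewidth 2.
Bags: B1 = {a, b, d}  B2 = {b, d, e}  B3 = {b, c, d}
Tree: B1–B2, B2–B3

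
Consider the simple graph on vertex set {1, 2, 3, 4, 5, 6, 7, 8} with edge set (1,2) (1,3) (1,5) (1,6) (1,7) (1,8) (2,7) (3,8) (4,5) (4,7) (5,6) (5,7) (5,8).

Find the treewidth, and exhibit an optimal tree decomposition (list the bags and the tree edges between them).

Each bag holds 3 vertices, so the decomposition has width 2, which upper-bounds the treewidth. On the other hand G contains the 3-clique {1, 2, 7}. A clique must lie in a single bag of any decomposition, so no decomposition can have width below 2. Therefore the treewidth is 2.

Treewidth 2.
One such decomposition:
Bags: B1 = {1, 5, 7}  B2 = {1, 5, 6}  B3 = {4, 5, 7}  B4 = {1, 5, 8}  B5 = {1, 2, 7}  B6 = {1, 3, 8}
Tree: B1–B2, B1–B3, B2–B4, B1–B5, B4–B6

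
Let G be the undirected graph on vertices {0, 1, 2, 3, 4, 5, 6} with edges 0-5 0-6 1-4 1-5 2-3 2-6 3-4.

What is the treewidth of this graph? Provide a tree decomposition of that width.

Every bag has size at most 3, so the width is 3 − 1 = 2 and tw(G) ≤ 2. Since 6–0–5–1–4–3–2–6 is a cycle in G, G is not acyclic. Forests are exactly the graphs of treewidth ≤ 1, so tw(G) ≥ 2. Hence tw(G) = 2 exactly.

Treewidth 2.
Bags: B1 = {0, 5, 6}  B2 = {1, 5, 6}  B3 = {1, 4, 6}  B4 = {3, 4, 6}  B5 = {2, 3, 6}
Tree: B1–B2, B2–B3, B3–B4, B4–B5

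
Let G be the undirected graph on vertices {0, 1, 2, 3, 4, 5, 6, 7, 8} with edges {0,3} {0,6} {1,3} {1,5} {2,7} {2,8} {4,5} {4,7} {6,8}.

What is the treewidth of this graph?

A width-2 tree decomposition is:
Bags: B1 = {2, 7, 8}  B2 = {6, 7, 8}  B3 = {0, 6, 7}  B4 = {0, 3, 7}  B5 = {1, 3, 7}  B6 = {1, 5, 7}  B7 = {4, 5, 7}
Tree: B1–B2, B2–B3, B3–B4, B4–B5, B5–B6, B6–B7
Each bag holds 3 vertices, so the decomposition has width 2, which upper-bounds the treewidth. Since 7–2–8–6–0–3–1–5–4–7 is a cycle in G, G is not acyclic. Forests are exactly the graphs of treewidth ≤ 1, so tw(G) ≥ 2. Hence tw(G) = 2 exactly.

2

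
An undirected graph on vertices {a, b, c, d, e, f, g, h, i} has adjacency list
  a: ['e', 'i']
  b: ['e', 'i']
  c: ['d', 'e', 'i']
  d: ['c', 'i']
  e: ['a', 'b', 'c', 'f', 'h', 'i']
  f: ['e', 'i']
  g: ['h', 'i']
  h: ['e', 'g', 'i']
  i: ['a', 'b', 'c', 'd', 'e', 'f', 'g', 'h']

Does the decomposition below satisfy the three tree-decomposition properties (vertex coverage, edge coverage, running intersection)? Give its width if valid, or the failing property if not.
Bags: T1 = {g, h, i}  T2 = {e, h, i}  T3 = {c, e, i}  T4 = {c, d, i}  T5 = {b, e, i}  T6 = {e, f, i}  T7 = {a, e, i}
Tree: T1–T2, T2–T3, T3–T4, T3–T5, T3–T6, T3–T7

Every vertex of G appears in some bag (union = {a, b, c, d, e, f, g, h, i}); every edge is covered by a bag; and for each vertex v the set of bags containing v is connected in the bag tree. The decomposition is therefore valid. The largest bag has 3 vertices, so the width is 2.

Yes; width 2.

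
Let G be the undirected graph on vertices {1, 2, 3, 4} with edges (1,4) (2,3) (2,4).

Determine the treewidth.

1

A width-1 tree decomposition is:
Bags: B1 = {1, 4}  B2 = {2, 4}  B3 = {2, 3}
Tree: B1–B2, B2–B3
Each bag holds 2 vertices, so the decomposition has width 1, which upper-bounds the treewidth. Since G has at least one edge (e.g. 1–4), it is not an edgeless graph, so tw(G) ≥ 1. Therefore the treewidth is 1.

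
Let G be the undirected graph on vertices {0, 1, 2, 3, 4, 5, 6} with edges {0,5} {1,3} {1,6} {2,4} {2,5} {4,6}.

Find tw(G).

A width-1 tree decomposition is:
Bags: B1 = {1, 3}  B2 = {1, 6}  B3 = {4, 6}  B4 = {2, 4}  B5 = {2, 5}  B6 = {0, 5}
Tree: B1–B2, B2–B3, B3–B4, B4–B5, B5–B6
The largest bag has 2 vertices, giving width 1; this decomposition certifies tw(G) ≤ 1. Any graph with an edge has treewidth ≥ 1, and G has the edge 3–1. The upper and lower bounds meet at 1, so that is the treewidth.

1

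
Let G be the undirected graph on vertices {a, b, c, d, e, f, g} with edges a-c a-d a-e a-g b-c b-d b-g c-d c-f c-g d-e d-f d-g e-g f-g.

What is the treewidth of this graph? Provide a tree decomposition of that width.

Treewidth 3.
One such decomposition:
Bags: B1 = {b, c, d, g}  B2 = {c, d, f, g}  B3 = {a, c, d, g}  B4 = {a, d, e, g}
Tree: B1–B2, B1–B3, B3–B4

The largest bag has 4 vertices, giving width 3; this decomposition certifies tw(G) ≤ 3. Conversely, {a, d, e, g} is a clique of size 4, and the vertices of any clique must share a bag in every tree decomposition; so some bag has ≥ 4 vertices and tw(G) ≥ 3. The upper and lower bounds meet at 3, so that is the treewidth.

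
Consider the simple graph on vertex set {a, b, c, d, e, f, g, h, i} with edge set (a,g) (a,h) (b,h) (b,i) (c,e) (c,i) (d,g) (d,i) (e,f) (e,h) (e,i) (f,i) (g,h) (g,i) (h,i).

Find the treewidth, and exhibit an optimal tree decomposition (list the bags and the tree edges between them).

Treewidth 2.
One such decomposition:
Bags: B1 = {a, g, h}  B2 = {g, h, i}  B3 = {e, h, i}  B4 = {e, f, i}  B5 = {c, e, i}  B6 = {b, h, i}  B7 = {d, g, i}
Tree: B1–B2, B2–B3, B3–B4, B3–B5, B3–B6, B2–B7

Each bag holds 3 vertices, so the decomposition has width 2, which upper-bounds the treewidth. Conversely, {a, g, h} is a clique of size 3, and the vertices of any clique must share a bag in every tree decomposition; so some bag has ≥ 3 vertices and tw(G) ≥ 2. Combining the bounds, tw(G) = 2.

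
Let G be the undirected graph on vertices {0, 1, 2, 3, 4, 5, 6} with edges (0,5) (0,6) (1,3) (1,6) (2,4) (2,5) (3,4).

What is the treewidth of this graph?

2

A width-2 tree decomposition is:
Bags: B1 = {0, 2, 5}  B2 = {0, 2, 4}  B3 = {0, 3, 4}  B4 = {0, 1, 3}  B5 = {0, 1, 6}
Tree: B1–B2, B2–B3, B3–B4, B4–B5
Each bag holds 3 vertices, so the decomposition has width 2, which upper-bounds the treewidth. The edges 0–5–2–4–3–1–6–0 form a cycle, so G is not a tree and its treewidth is at least 2. The upper and lower bounds meet at 2, so that is the treewidth.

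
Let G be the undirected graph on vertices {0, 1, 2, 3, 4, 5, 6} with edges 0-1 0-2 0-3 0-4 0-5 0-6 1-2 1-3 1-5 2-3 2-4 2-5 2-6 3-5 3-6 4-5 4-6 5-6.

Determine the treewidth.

4

A width-4 tree decomposition is:
Bags: B1 = {0, 2, 4, 5, 6}  B2 = {0, 2, 3, 5, 6}  B3 = {0, 1, 2, 3, 5}
Tree: B1–B2, B2–B3
Each bag holds 5 vertices, so the decomposition has width 4, which upper-bounds the treewidth. Conversely, {0, 1, 2, 3, 5} is a clique of size 5, and the vertices of any clique must share a bag in every tree decomposition; so some bag has ≥ 5 vertices and tw(G) ≥ 4. The upper and lower bounds meet at 4, so that is the treewidth.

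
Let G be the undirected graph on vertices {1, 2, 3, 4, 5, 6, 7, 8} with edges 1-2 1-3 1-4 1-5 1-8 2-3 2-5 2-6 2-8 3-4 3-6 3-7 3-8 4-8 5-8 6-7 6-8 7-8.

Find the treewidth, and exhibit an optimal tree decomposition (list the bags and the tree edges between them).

Treewidth 3.
Bags: B1 = {2, 3, 6, 8}  B2 = {3, 6, 7, 8}  B3 = {1, 2, 3, 8}  B4 = {1, 3, 4, 8}  B5 = {1, 2, 5, 8}
Tree: B1–B2, B1–B3, B3–B4, B3–B5

Each bag holds 4 vertices, so the decomposition has width 3, which upper-bounds the treewidth. On the other hand G contains the 4-clique {1, 2, 3, 8}. A clique must lie in a single bag of any decomposition, so no decomposition can have width below 3. Hence tw(G) = 3 exactly.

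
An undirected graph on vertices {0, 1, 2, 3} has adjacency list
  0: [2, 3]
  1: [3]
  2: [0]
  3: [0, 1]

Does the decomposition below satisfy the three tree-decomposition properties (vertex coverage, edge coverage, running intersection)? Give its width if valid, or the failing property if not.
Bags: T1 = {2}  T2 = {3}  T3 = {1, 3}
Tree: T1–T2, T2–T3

No — vertex 0 appears in no bag.

A tree decomposition must satisfy three properties: every vertex lies in some bag; for every edge, both endpoints lie together in some bag; and for every vertex, the bags containing it form a connected subtree. Here vertex 0 appears in no bag, so the decomposition is invalid.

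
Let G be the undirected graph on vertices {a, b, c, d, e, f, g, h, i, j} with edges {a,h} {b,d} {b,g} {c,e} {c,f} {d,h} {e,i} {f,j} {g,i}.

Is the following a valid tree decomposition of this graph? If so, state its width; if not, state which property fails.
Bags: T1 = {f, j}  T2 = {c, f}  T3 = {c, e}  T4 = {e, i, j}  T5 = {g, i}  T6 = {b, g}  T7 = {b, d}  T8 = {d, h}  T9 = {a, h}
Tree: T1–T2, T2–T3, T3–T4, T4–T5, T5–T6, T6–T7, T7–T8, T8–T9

A tree decomposition must satisfy three properties: every vertex lies in some bag; for every edge, both endpoints lie together in some bag; and for every vertex, the bags containing it form a connected subtree. Here bags containing vertex j are not connected in the tree, so the decomposition is invalid.

No — bags containing vertex j are not connected in the tree.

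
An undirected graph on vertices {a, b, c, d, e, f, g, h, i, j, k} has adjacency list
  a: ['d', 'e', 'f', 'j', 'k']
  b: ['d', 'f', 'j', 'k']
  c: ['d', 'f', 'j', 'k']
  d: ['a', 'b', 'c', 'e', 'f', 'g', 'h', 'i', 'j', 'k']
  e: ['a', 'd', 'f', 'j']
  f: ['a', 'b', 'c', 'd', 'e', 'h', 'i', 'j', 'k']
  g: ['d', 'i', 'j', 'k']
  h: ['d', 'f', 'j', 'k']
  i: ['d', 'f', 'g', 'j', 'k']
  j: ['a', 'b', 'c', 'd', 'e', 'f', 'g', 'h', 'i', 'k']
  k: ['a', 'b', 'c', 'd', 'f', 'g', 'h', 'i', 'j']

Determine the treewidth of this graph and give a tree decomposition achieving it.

The largest bag has 5 vertices, giving width 4; this decomposition certifies tw(G) ≤ 4. On the other hand G contains the 5-clique {d, g, i, j, k}. A clique must lie in a single bag of any decomposition, so no decomposition can have width below 4. Therefore the treewidth is 4.

Treewidth 4.
One optimal decomposition is:
Bags: B1 = {a, d, f, j, k}  B2 = {a, d, e, f, j}  B3 = {d, f, i, j, k}  B4 = {b, d, f, j, k}  B5 = {d, g, i, j, k}  B6 = {c, d, f, j, k}  B7 = {d, f, h, j, k}
Tree: B1–B2, B1–B3, B3–B4, B3–B5, B3–B6, B6–B7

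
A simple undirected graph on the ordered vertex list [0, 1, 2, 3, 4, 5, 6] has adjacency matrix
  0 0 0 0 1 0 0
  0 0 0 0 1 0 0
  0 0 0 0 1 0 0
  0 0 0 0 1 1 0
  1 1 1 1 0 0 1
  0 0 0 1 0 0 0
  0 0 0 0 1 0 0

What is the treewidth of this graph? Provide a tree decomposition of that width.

Treewidth 1.
One optimal decomposition is:
Bags: B1 = {4, 6}  B2 = {3, 4}  B3 = {2, 4}  B4 = {0, 4}  B5 = {1, 4}  B6 = {3, 5}
Tree: B1–B2, B2–B3, B2–B4, B4–B5, B2–B6

The largest bag has 2 vertices, giving width 1; this decomposition certifies tw(G) ≤ 1. Since G has at least one edge (e.g. 4–6), it is not an edgeless graph, so tw(G) ≥ 1. Combining the bounds, tw(G) = 1.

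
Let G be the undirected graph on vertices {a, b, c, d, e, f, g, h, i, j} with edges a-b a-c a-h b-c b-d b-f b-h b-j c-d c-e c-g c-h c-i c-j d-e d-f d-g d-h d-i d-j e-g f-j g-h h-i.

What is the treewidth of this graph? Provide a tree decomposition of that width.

Treewidth 3.
One optimal decomposition is:
Bags: B1 = {c, d, e, g}  B2 = {c, d, g, h}  B3 = {c, d, h, i}  B4 = {b, c, d, h}  B5 = {b, c, d, j}  B6 = {a, b, c, h}  B7 = {b, d, f, j}
Tree: B1–B2, B2–B3, B3–B4, B4–B5, B4–B6, B5–B7

Each bag holds 4 vertices, so the decomposition has width 3, which upper-bounds the treewidth. For the lower bound, the 4 vertices {b, c, d, j} are pairwise adjacent, and any tree decomposition puts a clique entirely inside one bag — forcing width ≥ 3. Therefore the treewidth is 3.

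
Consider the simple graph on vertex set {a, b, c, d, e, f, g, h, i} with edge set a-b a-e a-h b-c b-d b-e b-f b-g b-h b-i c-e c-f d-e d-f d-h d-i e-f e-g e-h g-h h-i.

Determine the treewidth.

3

A width-3 tree decomposition is:
Bags: B1 = {b, d, e, f}  B2 = {b, d, e, h}  B3 = {a, b, e, h}  B4 = {b, d, h, i}  B5 = {b, c, e, f}  B6 = {b, e, g, h}
Tree: B1–B2, B2–B3, B2–B4, B1–B5, B2–B6
The largest bag has 4 vertices, giving width 3; this decomposition certifies tw(G) ≤ 3. On the other hand G contains the 4-clique {b, d, e, h}. A clique must lie in a single bag of any decomposition, so no decomposition can have width below 3. Combining the bounds, tw(G) = 3.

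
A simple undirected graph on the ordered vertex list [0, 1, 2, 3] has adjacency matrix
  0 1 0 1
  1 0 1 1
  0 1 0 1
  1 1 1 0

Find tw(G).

A width-2 tree decomposition is:
Bags: B1 = {1, 2, 3}  B2 = {0, 1, 3}
Tree: B1–B2
Every bag has size at most 3, so the width is 3 − 1 = 2 and tw(G) ≤ 2. For the lower bound, the 3 vertices {0, 1, 3} are pairwise adjacent, and any tree decomposition puts a clique entirely inside one bag — forcing width ≥ 2. Hence tw(G) = 2 exactly.

2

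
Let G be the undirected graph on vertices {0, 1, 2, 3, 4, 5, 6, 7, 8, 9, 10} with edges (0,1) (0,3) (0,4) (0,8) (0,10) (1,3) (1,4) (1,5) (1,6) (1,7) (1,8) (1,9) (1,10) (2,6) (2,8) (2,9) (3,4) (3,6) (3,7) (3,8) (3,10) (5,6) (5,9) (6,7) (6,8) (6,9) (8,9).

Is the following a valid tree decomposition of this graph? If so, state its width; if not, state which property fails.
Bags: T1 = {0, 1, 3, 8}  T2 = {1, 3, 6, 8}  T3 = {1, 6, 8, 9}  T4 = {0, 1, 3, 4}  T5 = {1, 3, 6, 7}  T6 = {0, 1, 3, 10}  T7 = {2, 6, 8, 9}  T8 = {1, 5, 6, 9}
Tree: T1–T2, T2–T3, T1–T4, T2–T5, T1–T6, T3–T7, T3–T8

Every vertex of G appears in some bag (union = {0, 1, 2, 3, 4, 5, 6, 7, 8, 9, 10}); every edge is covered by a bag; and for each vertex v the set of bags containing v is connected in the bag tree. The decomposition is therefore valid. The largest bag has 4 vertices, so the width is 3.

Yes; width 3.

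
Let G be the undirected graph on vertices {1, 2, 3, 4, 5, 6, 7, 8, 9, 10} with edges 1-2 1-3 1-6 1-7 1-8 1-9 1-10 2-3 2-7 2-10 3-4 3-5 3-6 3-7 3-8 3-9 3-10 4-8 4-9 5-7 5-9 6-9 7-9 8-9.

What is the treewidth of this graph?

A width-3 tree decomposition is:
Bags: B1 = {1, 3, 8, 9}  B2 = {1, 3, 6, 9}  B3 = {1, 3, 7, 9}  B4 = {1, 2, 3, 7}  B5 = {3, 5, 7, 9}  B6 = {1, 2, 3, 10}  B7 = {3, 4, 8, 9}
Tree: B1–B2, B2–B3, B3–B4, B3–B5, B4–B6, B1–B7
Each bag holds 4 vertices, so the decomposition has width 3, which upper-bounds the treewidth. For the lower bound, the 4 vertices {1, 3, 8, 9} are pairwise adjacent, and any tree decomposition puts a clique entirely inside one bag — forcing width ≥ 3. Combining the bounds, tw(G) = 3.

3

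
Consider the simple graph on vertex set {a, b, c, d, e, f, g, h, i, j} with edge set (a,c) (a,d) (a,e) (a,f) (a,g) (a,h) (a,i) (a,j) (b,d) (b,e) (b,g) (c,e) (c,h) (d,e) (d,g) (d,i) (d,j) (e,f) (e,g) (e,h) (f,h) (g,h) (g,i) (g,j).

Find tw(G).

A width-3 tree decomposition is:
Bags: B1 = {a, e, g, h}  B2 = {a, e, f, h}  B3 = {a, d, e, g}  B4 = {b, d, e, g}  B5 = {a, d, g, i}  B6 = {a, c, e, h}  B7 = {a, d, g, j}
Tree: B1–B2, B1–B3, B3–B4, B3–B5, B1–B6, B5–B7
The largest bag has 4 vertices, giving width 3; this decomposition certifies tw(G) ≤ 3. For the lower bound, the 4 vertices {a, d, g, j} are pairwise adjacent, and any tree decomposition puts a clique entirely inside one bag — forcing width ≥ 3. The upper and lower bounds meet at 3, so that is the treewidth.

3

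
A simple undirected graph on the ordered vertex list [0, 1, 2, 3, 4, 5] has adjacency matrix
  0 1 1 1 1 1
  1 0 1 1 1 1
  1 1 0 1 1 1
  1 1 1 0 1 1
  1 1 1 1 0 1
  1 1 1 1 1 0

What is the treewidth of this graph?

A width-5 tree decomposition is:
Bags: B1 = {0, 1, 2, 3, 4, 5}
Tree: (single bag)
A single bag containing all 6 vertices is trivially a valid decomposition of width 5. For the lower bound, the 6 vertices {0, 1, 2, 3, 4, 5} are pairwise adjacent, and any tree decomposition puts a clique entirely inside one bag — forcing width ≥ 5. Combining the bounds, tw(G) = 5.

5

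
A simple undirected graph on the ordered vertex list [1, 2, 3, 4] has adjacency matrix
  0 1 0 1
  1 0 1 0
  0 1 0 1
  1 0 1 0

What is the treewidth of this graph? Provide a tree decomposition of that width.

Each bag holds 3 vertices, so the decomposition has width 2, which upper-bounds the treewidth. For the lower bound, G contains the cycle 2–3–4–1–2, so G is not a forest; only forests have treewidth ≤ 1, hence tw(G) ≥ 2. Hence tw(G) = 2 exactly.

Treewidth 2.
One optimal decomposition is:
Bags: B1 = {2, 3, 4}  B2 = {1, 2, 4}
Tree: B1–B2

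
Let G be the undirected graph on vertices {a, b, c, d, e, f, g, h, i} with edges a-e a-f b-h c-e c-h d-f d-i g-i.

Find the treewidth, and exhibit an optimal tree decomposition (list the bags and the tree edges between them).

Each bag holds 2 vertices, so the decomposition has width 1, which upper-bounds the treewidth. G has an edge, so its treewidth is at least 1. The upper and lower bounds meet at 1, so that is the treewidth.

Treewidth 1.
Bags: B1 = {b, h}  B2 = {c, h}  B3 = {c, e}  B4 = {a, e}  B5 = {a, f}  B6 = {d, f}  B7 = {d, i}  B8 = {g, i}
Tree: B1–B2, B2–B3, B3–B4, B4–B5, B5–B6, B6–B7, B7–B8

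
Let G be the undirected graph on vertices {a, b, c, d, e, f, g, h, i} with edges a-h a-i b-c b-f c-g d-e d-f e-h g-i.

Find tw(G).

2

A width-2 tree decomposition is:
Bags: B1 = {d, e, h}  B2 = {d, f, h}  B3 = {b, f, h}  B4 = {b, c, h}  B5 = {c, g, h}  B6 = {g, h, i}  B7 = {a, h, i}
Tree: B1–B2, B2–B3, B3–B4, B4–B5, B5–B6, B6–B7
Each bag holds 3 vertices, so the decomposition has width 2, which upper-bounds the treewidth. For the lower bound, G contains the cycle h–e–d–f–b–c–g–i–a–h, so G is not a forest; only forests have treewidth ≤ 1, hence tw(G) ≥ 2. Therefore the treewidth is 2.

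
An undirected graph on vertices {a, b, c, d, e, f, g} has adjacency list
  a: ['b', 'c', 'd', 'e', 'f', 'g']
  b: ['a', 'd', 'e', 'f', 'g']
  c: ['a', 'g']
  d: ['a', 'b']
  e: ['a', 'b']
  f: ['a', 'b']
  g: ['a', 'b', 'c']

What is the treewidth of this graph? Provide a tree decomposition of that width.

Treewidth 2.
Bags: B1 = {a, b, f}  B2 = {a, b, e}  B3 = {a, b, g}  B4 = {a, b, d}  B5 = {a, c, g}
Tree: B1–B2, B1–B3, B3–B4, B3–B5

The largest bag has 3 vertices, giving width 2; this decomposition certifies tw(G) ≤ 2. For the lower bound, the 3 vertices {a, c, g} are pairwise adjacent, and any tree decomposition puts a clique entirely inside one bag — forcing width ≥ 2. Hence tw(G) = 2 exactly.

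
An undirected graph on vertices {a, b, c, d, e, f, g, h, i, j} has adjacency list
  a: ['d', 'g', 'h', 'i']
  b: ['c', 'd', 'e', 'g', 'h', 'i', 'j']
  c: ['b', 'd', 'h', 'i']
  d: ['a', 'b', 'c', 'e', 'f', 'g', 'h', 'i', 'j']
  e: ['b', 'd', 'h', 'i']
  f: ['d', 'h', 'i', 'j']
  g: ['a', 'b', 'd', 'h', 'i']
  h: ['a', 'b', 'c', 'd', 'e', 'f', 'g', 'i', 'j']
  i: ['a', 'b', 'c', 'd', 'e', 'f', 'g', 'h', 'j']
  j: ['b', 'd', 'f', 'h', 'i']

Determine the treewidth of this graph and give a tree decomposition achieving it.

Every bag has size at most 5, so the width is 5 − 1 = 4 and tw(G) ≤ 4. For the lower bound, the 5 vertices {a, d, g, h, i} are pairwise adjacent, and any tree decomposition puts a clique entirely inside one bag — forcing width ≥ 4. The upper and lower bounds meet at 4, so that is the treewidth.

Treewidth 4.
Bags: B1 = {b, d, g, h, i}  B2 = {b, c, d, h, i}  B3 = {b, d, h, i, j}  B4 = {a, d, g, h, i}  B5 = {d, f, h, i, j}  B6 = {b, d, e, h, i}
Tree: B1–B2, B2–B3, B1–B4, B3–B5, B1–B6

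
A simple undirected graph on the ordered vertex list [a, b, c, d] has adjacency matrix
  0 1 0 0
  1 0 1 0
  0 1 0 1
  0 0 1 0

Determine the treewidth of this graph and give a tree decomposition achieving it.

Treewidth 1.
One optimal decomposition is:
Bags: B1 = {c, d}  B2 = {b, c}  B3 = {a, b}
Tree: B1–B2, B2–B3

Each bag holds 2 vertices, so the decomposition has width 1, which upper-bounds the treewidth. Since G has at least one edge (e.g. d–c), it is not an edgeless graph, so tw(G) ≥ 1. The upper and lower bounds meet at 1, so that is the treewidth.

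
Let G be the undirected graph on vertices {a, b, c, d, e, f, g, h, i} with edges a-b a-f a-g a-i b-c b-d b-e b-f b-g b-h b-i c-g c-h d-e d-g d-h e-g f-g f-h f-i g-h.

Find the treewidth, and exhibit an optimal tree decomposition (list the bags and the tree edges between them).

Treewidth 3.
Bags: B1 = {b, c, g, h}  B2 = {b, f, g, h}  B3 = {a, b, f, g}  B4 = {a, b, f, i}  B5 = {b, d, g, h}  B6 = {b, d, e, g}
Tree: B1–B2, B2–B3, B3–B4, B1–B5, B5–B6

The largest bag has 4 vertices, giving width 3; this decomposition certifies tw(G) ≤ 3. Conversely, {b, d, e, g} is a clique of size 4, and the vertices of any clique must share a bag in every tree decomposition; so some bag has ≥ 4 vertices and tw(G) ≥ 3. The upper and lower bounds meet at 3, so that is the treewidth.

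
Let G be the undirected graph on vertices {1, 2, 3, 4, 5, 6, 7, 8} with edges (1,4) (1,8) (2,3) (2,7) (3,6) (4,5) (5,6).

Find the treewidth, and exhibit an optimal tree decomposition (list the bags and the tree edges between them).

Treewidth 1.
One optimal decomposition is:
Bags: B1 = {1, 8}  B2 = {1, 4}  B3 = {4, 5}  B4 = {5, 6}  B5 = {3, 6}  B6 = {2, 3}  B7 = {2, 7}
Tree: B1–B2, B2–B3, B3–B4, B4–B5, B5–B6, B6–B7

Each bag holds 2 vertices, so the decomposition has width 1, which upper-bounds the treewidth. Since G has at least one edge (e.g. 8–1), it is not an edgeless graph, so tw(G) ≥ 1. Hence tw(G) = 1 exactly.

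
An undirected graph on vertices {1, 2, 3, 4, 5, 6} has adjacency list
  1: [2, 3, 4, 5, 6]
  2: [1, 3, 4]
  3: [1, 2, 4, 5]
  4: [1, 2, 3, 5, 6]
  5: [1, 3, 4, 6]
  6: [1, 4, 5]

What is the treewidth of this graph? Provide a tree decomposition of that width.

The largest bag has 4 vertices, giving width 3; this decomposition certifies tw(G) ≤ 3. On the other hand G contains the 4-clique {1, 2, 3, 4}. A clique must lie in a single bag of any decomposition, so no decomposition can have width below 3. The upper and lower bounds meet at 3, so that is the treewidth.

Treewidth 3.
Bags: B1 = {1, 3, 4, 5}  B2 = {1, 4, 5, 6}  B3 = {1, 2, 3, 4}
Tree: B1–B2, B1–B3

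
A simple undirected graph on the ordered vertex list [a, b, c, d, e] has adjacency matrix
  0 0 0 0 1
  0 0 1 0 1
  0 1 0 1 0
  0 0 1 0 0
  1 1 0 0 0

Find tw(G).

1

A width-1 tree decomposition is:
Bags: B1 = {c, d}  B2 = {b, c}  B3 = {b, e}  B4 = {a, e}
Tree: B1–B2, B2–B3, B3–B4
Each bag holds 2 vertices, so the decomposition has width 1, which upper-bounds the treewidth. Since G has at least one edge (e.g. d–c), it is not an edgeless graph, so tw(G) ≥ 1. Combining the bounds, tw(G) = 1.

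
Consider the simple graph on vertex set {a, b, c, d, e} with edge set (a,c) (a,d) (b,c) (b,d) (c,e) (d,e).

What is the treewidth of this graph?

2

A width-2 tree decomposition is:
Bags: B1 = {c, d, e}  B2 = {a, c, d}  B3 = {b, c, d}
Tree: B1–B2, B2–B3
Each bag holds 3 vertices, so the decomposition has width 2, which upper-bounds the treewidth. For the lower bound, G contains the cycle e–c–a–d–e, so G is not a forest; only forests have treewidth ≤ 1, hence tw(G) ≥ 2. Combining the bounds, tw(G) = 2.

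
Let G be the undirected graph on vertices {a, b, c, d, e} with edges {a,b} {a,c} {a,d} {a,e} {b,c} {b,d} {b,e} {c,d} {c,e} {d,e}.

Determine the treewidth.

4

A width-4 tree decomposition is:
Bags: B1 = {a, b, c, d, e}
Tree: (single bag)
With just one bag of size 5, the width is 5 − 1 = 4, so tw(G) ≤ 4. On the other hand G contains the 5-clique {a, b, c, d, e}. A clique must lie in a single bag of any decomposition, so no decomposition can have width below 4. Combining the bounds, tw(G) = 4.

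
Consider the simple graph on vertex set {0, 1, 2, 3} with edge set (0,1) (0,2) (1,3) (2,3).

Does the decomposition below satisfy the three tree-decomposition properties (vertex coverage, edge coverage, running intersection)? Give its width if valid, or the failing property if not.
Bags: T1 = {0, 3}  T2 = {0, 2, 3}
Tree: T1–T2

No — vertex 1 appears in no bag.

A tree decomposition must satisfy three properties: every vertex lies in some bag; for every edge, both endpoints lie together in some bag; and for every vertex, the bags containing it form a connected subtree. Here vertex 1 appears in no bag, so the decomposition is invalid.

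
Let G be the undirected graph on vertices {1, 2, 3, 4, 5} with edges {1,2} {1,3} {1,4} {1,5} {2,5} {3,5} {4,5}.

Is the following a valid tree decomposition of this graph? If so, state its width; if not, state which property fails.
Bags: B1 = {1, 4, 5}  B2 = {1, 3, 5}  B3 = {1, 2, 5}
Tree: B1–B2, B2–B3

Checking the three conditions: (i) the bags cover all of {1, 2, 3, 4, 5}; (ii) for each edge, some bag contains both endpoints; (iii) the bags containing any fixed vertex form a subtree. All hold, so the decomposition is valid with width 3 − 1 = 2.

Yes; width 2.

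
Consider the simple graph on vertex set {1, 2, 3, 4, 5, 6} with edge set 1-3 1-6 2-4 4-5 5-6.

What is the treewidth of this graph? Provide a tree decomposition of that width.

Each bag holds 2 vertices, so the decomposition has width 1, which upper-bounds the treewidth. Any graph with an edge has treewidth ≥ 1, and G has the edge 2–4. Combining the bounds, tw(G) = 1.

Treewidth 1.
One such decomposition:
Bags: B1 = {2, 4}  B2 = {4, 5}  B3 = {5, 6}  B4 = {1, 6}  B5 = {1, 3}
Tree: B1–B2, B2–B3, B3–B4, B4–B5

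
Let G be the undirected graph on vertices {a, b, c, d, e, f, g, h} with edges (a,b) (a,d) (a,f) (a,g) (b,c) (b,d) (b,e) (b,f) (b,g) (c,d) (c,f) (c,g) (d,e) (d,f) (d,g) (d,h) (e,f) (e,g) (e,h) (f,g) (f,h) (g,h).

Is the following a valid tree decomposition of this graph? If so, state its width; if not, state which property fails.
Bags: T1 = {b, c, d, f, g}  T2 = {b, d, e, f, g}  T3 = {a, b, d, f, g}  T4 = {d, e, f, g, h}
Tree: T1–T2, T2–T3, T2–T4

Every vertex of G appears in some bag (union = {a, b, c, d, e, f, g, h}); every edge is covered by a bag; and for each vertex v the set of bags containing v is connected in the bag tree. The decomposition is therefore valid. The largest bag has 5 vertices, so the width is 4.

Yes; width 4.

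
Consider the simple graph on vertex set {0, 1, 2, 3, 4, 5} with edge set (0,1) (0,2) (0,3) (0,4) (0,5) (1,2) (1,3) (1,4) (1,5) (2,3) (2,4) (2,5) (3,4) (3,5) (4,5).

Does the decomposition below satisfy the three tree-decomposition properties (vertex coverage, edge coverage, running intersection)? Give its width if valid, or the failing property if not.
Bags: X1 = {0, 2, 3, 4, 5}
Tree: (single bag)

No — vertex 1 appears in no bag.

A tree decomposition must satisfy three properties: every vertex lies in some bag; for every edge, both endpoints lie together in some bag; and for every vertex, the bags containing it form a connected subtree. Here vertex 1 appears in no bag, so the decomposition is invalid.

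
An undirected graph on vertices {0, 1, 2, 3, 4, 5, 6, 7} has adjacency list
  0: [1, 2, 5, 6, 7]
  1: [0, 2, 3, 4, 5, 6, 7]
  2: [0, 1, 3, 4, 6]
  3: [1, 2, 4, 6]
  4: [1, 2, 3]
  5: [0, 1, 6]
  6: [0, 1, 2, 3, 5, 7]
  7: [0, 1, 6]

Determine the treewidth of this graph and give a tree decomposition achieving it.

Each bag holds 4 vertices, so the decomposition has width 3, which upper-bounds the treewidth. Conversely, {1, 2, 3, 4} is a clique of size 4, and the vertices of any clique must share a bag in every tree decomposition; so some bag has ≥ 4 vertices and tw(G) ≥ 3. Combining the bounds, tw(G) = 3.

Treewidth 3.
Bags: B1 = {0, 1, 2, 6}  B2 = {0, 1, 5, 6}  B3 = {1, 2, 3, 6}  B4 = {0, 1, 6, 7}  B5 = {1, 2, 3, 4}
Tree: B1–B2, B1–B3, B2–B4, B3–B5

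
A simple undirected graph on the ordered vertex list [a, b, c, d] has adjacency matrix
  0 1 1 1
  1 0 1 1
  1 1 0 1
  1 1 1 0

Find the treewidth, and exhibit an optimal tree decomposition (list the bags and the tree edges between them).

Treewidth 3.
Bags: B1 = {a, b, c, d}
Tree: (single bag)

With just one bag of size 4, the width is 4 − 1 = 3, so tw(G) ≤ 3. Conversely, {a, b, c, d} is a clique of size 4, and the vertices of any clique must share a bag in every tree decomposition; so some bag has ≥ 4 vertices and tw(G) ≥ 3. Therefore the treewidth is 3.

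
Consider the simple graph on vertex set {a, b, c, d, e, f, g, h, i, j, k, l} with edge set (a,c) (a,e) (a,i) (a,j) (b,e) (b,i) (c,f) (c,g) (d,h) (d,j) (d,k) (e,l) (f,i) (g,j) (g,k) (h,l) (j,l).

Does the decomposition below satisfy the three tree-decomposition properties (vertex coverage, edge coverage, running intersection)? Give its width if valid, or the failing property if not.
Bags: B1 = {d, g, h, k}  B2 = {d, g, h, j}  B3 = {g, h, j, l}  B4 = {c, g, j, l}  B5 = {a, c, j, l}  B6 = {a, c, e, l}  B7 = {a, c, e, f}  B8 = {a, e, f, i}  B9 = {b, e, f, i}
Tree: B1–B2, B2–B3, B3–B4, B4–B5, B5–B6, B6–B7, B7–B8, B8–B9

Every vertex of G appears in some bag (union = {a, b, c, d, e, f, g, h, i, j, k, l}); every edge is covered by a bag; and for each vertex v the set of bags containing v is connected in the bag tree. The decomposition is therefore valid. The largest bag has 4 vertices, so the width is 3.

Yes; width 3.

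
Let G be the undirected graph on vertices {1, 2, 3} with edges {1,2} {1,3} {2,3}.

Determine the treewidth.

A width-2 tree decomposition is:
Bags: B1 = {1, 2, 3}
Tree: (single bag)
A single bag containing all 3 vertices is trivially a valid decomposition of width 2. Conversely, {1, 2, 3} is a clique of size 3, and the vertices of any clique must share a bag in every tree decomposition; so some bag has ≥ 3 vertices and tw(G) ≥ 2. Combining the bounds, tw(G) = 2.

2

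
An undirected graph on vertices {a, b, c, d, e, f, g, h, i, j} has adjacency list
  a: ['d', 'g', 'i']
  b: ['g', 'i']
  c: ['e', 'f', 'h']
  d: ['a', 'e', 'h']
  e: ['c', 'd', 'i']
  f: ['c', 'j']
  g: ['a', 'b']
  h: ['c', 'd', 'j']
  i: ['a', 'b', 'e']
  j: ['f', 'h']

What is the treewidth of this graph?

2

A width-2 tree decomposition is:
Bags: B1 = {f, h, j}  B2 = {c, f, h}  B3 = {c, d, h}  B4 = {c, d, e}  B5 = {a, d, e}  B6 = {a, e, i}  B7 = {a, g, i}  B8 = {b, g, i}
Tree: B1–B2, B2–B3, B3–B4, B4–B5, B5–B6, B6–B7, B7–B8
Every bag has size at most 3, so the width is 3 − 1 = 2 and tw(G) ≤ 2. Since j–f–c–h–j is a cycle in G, G is not acyclic. Forests are exactly the graphs of treewidth ≤ 1, so tw(G) ≥ 2. Hence tw(G) = 2 exactly.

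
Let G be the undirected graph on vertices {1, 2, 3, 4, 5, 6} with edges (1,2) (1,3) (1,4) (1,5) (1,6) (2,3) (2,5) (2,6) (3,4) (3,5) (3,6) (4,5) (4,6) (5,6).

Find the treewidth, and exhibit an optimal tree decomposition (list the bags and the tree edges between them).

Treewidth 4.
One such decomposition:
Bags: B1 = {1, 2, 3, 5, 6}  B2 = {1, 3, 4, 5, 6}
Tree: B1–B2

Each bag holds 5 vertices, so the decomposition has width 4, which upper-bounds the treewidth. For the lower bound, the 5 vertices {1, 2, 3, 5, 6} are pairwise adjacent, and any tree decomposition puts a clique entirely inside one bag — forcing width ≥ 4. The upper and lower bounds meet at 4, so that is the treewidth.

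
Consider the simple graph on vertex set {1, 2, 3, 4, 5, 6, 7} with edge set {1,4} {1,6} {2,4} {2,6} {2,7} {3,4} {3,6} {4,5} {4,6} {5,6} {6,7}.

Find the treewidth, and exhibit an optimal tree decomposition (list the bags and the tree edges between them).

The largest bag has 3 vertices, giving width 2; this decomposition certifies tw(G) ≤ 2. On the other hand G contains the 3-clique {1, 4, 6}. A clique must lie in a single bag of any decomposition, so no decomposition can have width below 2. The upper and lower bounds meet at 2, so that is the treewidth.

Treewidth 2.
Bags: B1 = {4, 5, 6}  B2 = {1, 4, 6}  B3 = {2, 4, 6}  B4 = {3, 4, 6}  B5 = {2, 6, 7}
Tree: B1–B2, B2–B3, B2–B4, B3–B5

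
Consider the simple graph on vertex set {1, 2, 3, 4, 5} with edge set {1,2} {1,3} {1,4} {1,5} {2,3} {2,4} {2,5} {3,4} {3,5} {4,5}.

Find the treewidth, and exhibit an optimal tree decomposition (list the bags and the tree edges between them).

Treewidth 4.
One optimal decomposition is:
Bags: B1 = {1, 2, 3, 4, 5}
Tree: (single bag)

With just one bag of size 5, the width is 5 − 1 = 4, so tw(G) ≤ 4. Conversely, {1, 2, 3, 4, 5} is a clique of size 5, and the vertices of any clique must share a bag in every tree decomposition; so some bag has ≥ 5 vertices and tw(G) ≥ 4. Combining the bounds, tw(G) = 4.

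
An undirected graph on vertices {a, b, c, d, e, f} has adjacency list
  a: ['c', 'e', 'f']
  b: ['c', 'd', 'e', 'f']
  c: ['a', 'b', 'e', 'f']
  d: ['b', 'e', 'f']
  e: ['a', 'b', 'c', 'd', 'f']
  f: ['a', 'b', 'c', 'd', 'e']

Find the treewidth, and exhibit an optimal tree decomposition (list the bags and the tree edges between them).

Treewidth 3.
One optimal decomposition is:
Bags: B1 = {b, c, e, f}  B2 = {a, c, e, f}  B3 = {b, d, e, f}
Tree: B1–B2, B1–B3

Each bag holds 4 vertices, so the decomposition has width 3, which upper-bounds the treewidth. For the lower bound, the 4 vertices {b, d, e, f} are pairwise adjacent, and any tree decomposition puts a clique entirely inside one bag — forcing width ≥ 3. Therefore the treewidth is 3.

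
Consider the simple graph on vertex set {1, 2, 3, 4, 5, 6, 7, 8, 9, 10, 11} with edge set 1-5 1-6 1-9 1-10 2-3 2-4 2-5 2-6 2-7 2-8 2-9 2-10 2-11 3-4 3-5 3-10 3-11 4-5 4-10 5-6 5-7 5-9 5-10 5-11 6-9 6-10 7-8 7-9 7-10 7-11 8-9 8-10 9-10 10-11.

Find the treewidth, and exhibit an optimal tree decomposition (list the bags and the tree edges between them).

Each bag holds 5 vertices, so the decomposition has width 4, which upper-bounds the treewidth. For the lower bound, the 5 vertices {1, 5, 6, 9, 10} are pairwise adjacent, and any tree decomposition puts a clique entirely inside one bag — forcing width ≥ 4. Hence tw(G) = 4 exactly.

Treewidth 4.
One optimal decomposition is:
Bags: B1 = {2, 5, 7, 10, 11}  B2 = {2, 5, 7, 9, 10}  B3 = {2, 7, 8, 9, 10}  B4 = {2, 3, 5, 10, 11}  B5 = {2, 3, 4, 5, 10}  B6 = {2, 5, 6, 9, 10}  B7 = {1, 5, 6, 9, 10}
Tree: B1–B2, B2–B3, B1–B4, B4–B5, B2–B6, B6–B7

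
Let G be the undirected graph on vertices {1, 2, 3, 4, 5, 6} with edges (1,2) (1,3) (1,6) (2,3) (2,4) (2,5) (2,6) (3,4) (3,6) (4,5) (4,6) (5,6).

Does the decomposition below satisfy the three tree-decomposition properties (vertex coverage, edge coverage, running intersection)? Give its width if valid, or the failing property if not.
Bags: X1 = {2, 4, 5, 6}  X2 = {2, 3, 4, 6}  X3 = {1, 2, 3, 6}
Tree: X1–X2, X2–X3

Yes; width 3.

Every vertex of G appears in some bag (union = {1, 2, 3, 4, 5, 6}); every edge is covered by a bag; and for each vertex v the set of bags containing v is connected in the bag tree. The decomposition is therefore valid. The largest bag has 4 vertices, so the width is 3.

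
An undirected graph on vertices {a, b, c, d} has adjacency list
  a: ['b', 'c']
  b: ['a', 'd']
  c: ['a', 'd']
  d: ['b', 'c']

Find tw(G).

A width-2 tree decomposition is:
Bags: B1 = {a, c, d}  B2 = {a, b, d}
Tree: B1–B2
The largest bag has 3 vertices, giving width 2; this decomposition certifies tw(G) ≤ 2. For the lower bound, G contains the cycle a–c–d–b–a, so G is not a forest; only forests have treewidth ≤ 1, hence tw(G) ≥ 2. The upper and lower bounds meet at 2, so that is the treewidth.

2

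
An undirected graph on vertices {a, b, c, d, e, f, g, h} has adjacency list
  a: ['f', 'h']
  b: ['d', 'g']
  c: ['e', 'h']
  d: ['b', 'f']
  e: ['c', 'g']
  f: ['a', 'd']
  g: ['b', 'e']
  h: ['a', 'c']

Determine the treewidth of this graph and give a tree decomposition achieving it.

Treewidth 2.
Bags: B1 = {a, c, h}  B2 = {a, c, f}  B3 = {c, d, f}  B4 = {b, c, d}  B5 = {b, c, g}  B6 = {c, e, g}
Tree: B1–B2, B2–B3, B3–B4, B4–B5, B5–B6

The largest bag has 3 vertices, giving width 2; this decomposition certifies tw(G) ≤ 2. For the lower bound, G contains the cycle c–h–a–f–d–b–g–e–c, so G is not a forest; only forests have treewidth ≤ 1, hence tw(G) ≥ 2. Therefore the treewidth is 2.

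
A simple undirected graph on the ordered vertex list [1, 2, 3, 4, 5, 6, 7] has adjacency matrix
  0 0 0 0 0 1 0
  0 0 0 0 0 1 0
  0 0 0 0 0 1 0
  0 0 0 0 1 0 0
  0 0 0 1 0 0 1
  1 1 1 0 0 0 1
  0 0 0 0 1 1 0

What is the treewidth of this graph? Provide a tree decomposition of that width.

Each bag holds 2 vertices, so the decomposition has width 1, which upper-bounds the treewidth. Any graph with an edge has treewidth ≥ 1, and G has the edge 6–7. Hence tw(G) = 1 exactly.

Treewidth 1.
One such decomposition:
Bags: B1 = {6, 7}  B2 = {3, 6}  B3 = {1, 6}  B4 = {2, 6}  B5 = {5, 7}  B6 = {4, 5}
Tree: B1–B2, B2–B3, B2–B4, B1–B5, B5–B6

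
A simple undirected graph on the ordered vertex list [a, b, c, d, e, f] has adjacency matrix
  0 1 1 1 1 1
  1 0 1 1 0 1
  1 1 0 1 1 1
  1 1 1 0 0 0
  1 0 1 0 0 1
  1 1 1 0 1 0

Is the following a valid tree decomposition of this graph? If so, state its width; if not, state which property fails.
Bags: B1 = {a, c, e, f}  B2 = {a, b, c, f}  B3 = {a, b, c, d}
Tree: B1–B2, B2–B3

Vertex coverage: the bags together contain {a, b, c, d, e, f}, the full vertex set. Edge coverage: each edge of G has both endpoints in at least one bag. Running intersection: for every vertex, the bags containing it form a connected subtree. All three properties hold, so this is a valid tree decomposition of width max|bag| − 1 = 3, and hence tw(G) ≤ 3.

Yes; width 3.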